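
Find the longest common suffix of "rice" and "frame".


Word 1: "rice"
Word 2: "frame"
Comparing from end:
  Pos -1: 'e' == 'e'
  Pos -2: 'c' != 'm' (stop)
LCS = "e" (length 1)


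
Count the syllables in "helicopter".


Word: "helicopter"
Syllable breakdown: hel · i · cop · ter
Counting: 4 parts
= 4 syllables


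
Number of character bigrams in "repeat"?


Word: "repeat" (length 6)
Number of 2-grams = length - 2 + 1 = 6 - 2 + 1
= 5


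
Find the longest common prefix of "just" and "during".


Word 1: "just"
Word 2: "during"
Comparing from start:
  Pos 0: 'j' != 'd' (stop)
LCP = "" (length 0)


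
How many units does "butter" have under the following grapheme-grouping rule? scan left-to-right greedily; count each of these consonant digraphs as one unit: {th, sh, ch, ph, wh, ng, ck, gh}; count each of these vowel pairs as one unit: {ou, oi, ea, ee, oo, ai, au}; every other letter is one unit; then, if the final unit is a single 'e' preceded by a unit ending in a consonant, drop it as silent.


Word: "butter" (6 letters)
Left-to-right scan:
  1. 'b' (letter)
  2. 'u' (letter)
  3. 't' (letter)
  4. 't' (letter)
  5. 'e' (letter)
  6. 'r' (letter)
Units from scan: 6
Sound units = 6 units


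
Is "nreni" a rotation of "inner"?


Word: "inner", Candidate: "nreni"
Method: check if candidate is substring of word+word
"innerinner" contains "nreni"? No
Is rotation = No


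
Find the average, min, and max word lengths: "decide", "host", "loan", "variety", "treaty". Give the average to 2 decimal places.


Lengths: "decide"=6, "host"=4, "loan"=4, "variety"=7, "treaty"=6
Sum = 27, Count = 5
Average = 27/5 = 5.40
= avg=5.40, min=4, max=7


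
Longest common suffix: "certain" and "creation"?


Word 1: "certain"
Word 2: "creation"
Comparing from end:
  Pos -1: 'n' == 'n'
  Pos -2: 'i' != 'o' (stop)
LCS = "n" (length 1)


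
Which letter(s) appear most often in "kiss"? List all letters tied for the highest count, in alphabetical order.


Word: "kiss"
Letter counts:
  'i': 1
  'k': 1
  's': 2
Maximum count = 2
Most frequent = 's' (2 times each)


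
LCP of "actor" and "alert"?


Word 1: "actor"
Word 2: "alert"
Comparing from start:
  Pos 0: 'a' == 'a'
  Pos 1: 'c' != 'l' (stop)
LCP = "a" (length 1)


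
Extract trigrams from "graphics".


Word: "graphics" (length 8)
Number of trigrams = 8 - 3 + 1 = 6
  Position 0: "gra"
  Position 1: "rap"
  Position 2: "aph"
  Position 3: "phi"
  Position 4: "hic"
  Position 5: "ics"
Trigrams = "gra", "rap", "aph", "phi", "hic", "ics"


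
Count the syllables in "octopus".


Word: "octopus"
Syllable breakdown: oc · to · pus
Counting: 3 parts
= 3 syllables


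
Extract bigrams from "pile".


Word: "pile" (length 4)
Number of bigrams = 4 - 2 + 1 = 3
  Position 0: "pi"
  Position 1: "il"
  Position 2: "le"
Bigrams = "pi", "il", "le"


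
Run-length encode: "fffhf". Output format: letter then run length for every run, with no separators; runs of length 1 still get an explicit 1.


String: "fffhf"
Scanning for consecutive runs:
  'f' x 3
  'h' x 1
  'f' x 1
RLE = "f3h1f1"


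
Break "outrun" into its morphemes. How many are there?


Word: "outrun"
Morphemes: out- / run
Each morpheme carries meaning
= 2 morphemes


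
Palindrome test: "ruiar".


Word: "ruiar"
Reversed: "raiur"
Forward == Backward? ruiar != raiur
Palindrome = No


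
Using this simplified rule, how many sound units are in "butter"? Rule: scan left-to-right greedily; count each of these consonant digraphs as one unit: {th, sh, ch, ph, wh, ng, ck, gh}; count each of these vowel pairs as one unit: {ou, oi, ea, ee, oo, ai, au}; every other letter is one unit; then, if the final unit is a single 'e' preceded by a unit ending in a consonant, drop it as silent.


Word: "butter" (6 letters)
Left-to-right scan:
  [1] 'b' (letter)
  [2] 'u' (letter)
  [3] 't' (letter)
  [4] 't' (letter)
  [5] 'e' (letter)
  [6] 'r' (letter)
Units from scan: 6
Sound units = 6 units


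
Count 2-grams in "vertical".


Word: "vertical" (length 8)
Number of 2-grams = length - 2 + 1 = 8 - 2 + 1
= 7


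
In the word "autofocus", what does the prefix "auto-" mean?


Prefix: auto-
As in: autofocus -> auto- + focus
Meaning = self


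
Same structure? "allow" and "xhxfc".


Pattern of "allow": [0, 1, 1, 2, 3]
Pattern of "xhxfc": [0, 1, 0, 2, 3]
Patterns do not match
Same pattern = No


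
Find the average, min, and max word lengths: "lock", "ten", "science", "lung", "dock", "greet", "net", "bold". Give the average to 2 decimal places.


Lengths: "lock"=4, "ten"=3, "science"=7, "lung"=4, "dock"=4, "greet"=5, "net"=3, "bold"=4
Sum = 34, Count = 8
Average = 34/8 = 4.25
= avg=4.25, min=3, max=7


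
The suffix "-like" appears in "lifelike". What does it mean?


Suffix: -like
Example: lifelike (life + -like)
Meaning = resembling


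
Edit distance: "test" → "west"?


Word 1: "test" (length 4)
Word 2: "west" (length 4)
One optimal edit sequence (insert/delete/substitute each cost 1):
  1. substitute 't' -> 'w'  (+1)
  2. keep 'e'
  3. keep 's'
  4. keep 't'
Total edit operations: 1
Edit distance = 1


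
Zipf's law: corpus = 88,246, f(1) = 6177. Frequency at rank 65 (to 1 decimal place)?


Zipf's law: f(r) = f(1) / r
f(1) = 6177
f(65) = 6177 / 65
= 95.0 occurrences


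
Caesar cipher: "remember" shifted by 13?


Word: "remember"
Shift: 13
Each letter → (letter + shift) mod 26:
  'r' (17) + 13 = 4 → 'e'
  'e' (4) + 13 = 17 → 'r'
  'm' (12) + 13 = 25 → 'z'
  'e' (4) + 13 = 17 → 'r'
  'm' (12) + 13 = 25 → 'z'
  'b' (1) + 13 = 14 → 'o'
  'e' (4) + 13 = 17 → 'r'
  'r' (17) + 13 = 4 → 'e'
Result = "erzrzore"


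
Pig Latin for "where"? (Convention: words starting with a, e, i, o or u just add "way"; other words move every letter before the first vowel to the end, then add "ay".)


Word: "where"
Starts with consonant(s) → move to end, add 'ay'
Consonant cluster: "wh"
Pig Latin = "erewhay"


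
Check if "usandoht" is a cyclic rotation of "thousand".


Word: "thousand", Candidate: "usandoht"
Method: check if candidate is substring of word+word
"thousandthousand" contains "usandoht"? No
Is rotation = No


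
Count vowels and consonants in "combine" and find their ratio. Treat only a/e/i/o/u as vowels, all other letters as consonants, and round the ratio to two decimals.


Word: "combine"
Vowels (a,e,i,o,u): 3
Consonants: 4
Ratio = 3/4
= 0.75


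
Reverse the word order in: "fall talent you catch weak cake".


Original: "fall talent you catch weak cake"
Words (1..n): fall | talent | you | catch | weak | cake
Reversed (n..1): cake | weak | catch | you | talent | fall
Result = "cake weak catch you talent fall"


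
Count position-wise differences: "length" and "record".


Comparing character by character (same length = 6):
  Pos 0: 'l' vs 'r' !=
  Pos 1: 'e' vs 'e' =
  Pos 2: 'n' vs 'c' !=
  Pos 3: 'g' vs 'o' !=
  Pos 4: 't' vs 'r' !=
  Pos 5: 'h' vs 'd' !=
Hamming distance = 5


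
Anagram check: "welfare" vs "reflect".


Word 1: "welfare" → sorted: aeeflrw
Word 2: "reflect" → sorted: ceeflrt
Same letters? aeeflrw != ceeflrt
Anagram = No


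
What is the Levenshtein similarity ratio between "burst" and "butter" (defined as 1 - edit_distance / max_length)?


Word 1: "burst" (length 5)
Word 2: "butter" (length 6)
One optimal edit sequence:
  1. keep 'b'
  2. keep 'u'
  3. insert 't'  (+1)
  4. substitute 'r' -> 't'  (+1)
  5. substitute 's' -> 'e'  (+1)
  6. substitute 't' -> 'r'  (+1)
Edit distance = 4
Max length = max(5, 6) = 6
Similarity = 1 - 4/6
= 0.3333


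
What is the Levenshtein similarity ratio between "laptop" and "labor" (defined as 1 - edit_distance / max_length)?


Word 1: "laptop" (length 6)
Word 2: "labor" (length 5)
One optimal edit sequence:
  1. keep 'l'
  2. keep 'a'
  3. delete 'p'  (+1)
  4. substitute 't' -> 'b'  (+1)
  5. keep 'o'
  6. substitute 'p' -> 'r'  (+1)
Edit distance = 3
Max length = max(6, 5) = 6
Similarity = 1 - 3/6
= 0.5000


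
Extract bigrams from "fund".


Word: "fund" (length 4)
Number of bigrams = 4 - 2 + 1 = 3
  Position 0: "fu"
  Position 1: "un"
  Position 2: "nd"
Bigrams = "fu", "un", "nd"


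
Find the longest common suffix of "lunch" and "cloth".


Word 1: "lunch"
Word 2: "cloth"
Comparing from end:
  Pos -1: 'h' == 'h'
  Pos -2: 'c' != 't' (stop)
LCS = "h" (length 1)


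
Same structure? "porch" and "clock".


Pattern of "porch": [0, 1, 2, 3, 4]
Pattern of "clock": [0, 1, 2, 0, 3]
Patterns do not match
Same pattern = No


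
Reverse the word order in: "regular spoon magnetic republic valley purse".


Original: "regular spoon magnetic republic valley purse"
Words (1..n): regular | spoon | magnetic | republic | valley | purse
Reversed (n..1): purse | valley | republic | magnetic | spoon | regular
Result = "purse valley republic magnetic spoon regular"


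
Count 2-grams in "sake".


Word: "sake" (length 4)
Number of 2-grams = length - 2 + 1 = 4 - 2 + 1
= 3


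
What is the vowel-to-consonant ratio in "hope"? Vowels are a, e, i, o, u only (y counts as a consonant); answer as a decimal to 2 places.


Word: "hope"
Vowels (a,e,i,o,u): 2
Consonants: 2
Ratio = 2/2
= 1.00


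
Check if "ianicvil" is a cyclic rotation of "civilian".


Word: "civilian", Candidate: "ianicvil"
Method: check if candidate is substring of word+word
"civiliancivilian" contains "ianicvil"? No
Is rotation = No


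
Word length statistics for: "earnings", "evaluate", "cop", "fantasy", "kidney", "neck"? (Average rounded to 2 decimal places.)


Lengths: "earnings"=8, "evaluate"=8, "cop"=3, "fantasy"=7, "kidney"=6, "neck"=4
Sum = 36, Count = 6
Average = 36/6 = 6.00
= avg=6.00, min=3, max=8


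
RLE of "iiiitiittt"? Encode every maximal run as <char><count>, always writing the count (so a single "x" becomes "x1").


String: "iiiitiittt"
Scanning for consecutive runs:
  'i' x 4
  't' x 1
  'i' x 2
  't' x 3
RLE = "i4t1i2t3"


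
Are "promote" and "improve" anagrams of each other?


Word 1: "promote" → sorted: emooprt
Word 2: "improve" → sorted: eimoprv
Same letters? emooprt != eimoprv
Anagram = No


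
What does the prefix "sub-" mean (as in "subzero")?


Prefix: sub-
Example: subzero = sub- + zero
Meaning = under / below


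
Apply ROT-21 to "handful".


Word: "handful"
Shift: 21
Each letter → (letter + shift) mod 26:
  'h' (7) + 21 = 2 → 'c'
  'a' (0) + 21 = 21 → 'v'
  'n' (13) + 21 = 8 → 'i'
  'd' (3) + 21 = 24 → 'y'
  'f' (5) + 21 = 0 → 'a'
  'u' (20) + 21 = 15 → 'p'
  'l' (11) + 21 = 6 → 'g'
Result = "cviyapg"


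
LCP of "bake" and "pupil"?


Word 1: "bake"
Word 2: "pupil"
Comparing from start:
  Pos 0: 'b' != 'p' (stop)
LCP = "" (length 0)


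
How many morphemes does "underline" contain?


Word: "underline"
Morphemes: under- + line
Each morpheme carries meaning
= 2 morphemes


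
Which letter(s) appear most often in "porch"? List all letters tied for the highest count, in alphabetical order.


Word: "porch"
Letter counts:
  'c': 1
  'h': 1
  'o': 1
  'p': 1
  'r': 1
Maximum count = 1
Most frequent = 'c', 'h', 'o', 'p', 'r' (1 time each)


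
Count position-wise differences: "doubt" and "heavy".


Comparing character by character (same length = 5):
  Pos 0: 'd' vs 'h' !=
  Pos 1: 'o' vs 'e' !=
  Pos 2: 'u' vs 'a' !=
  Pos 3: 'b' vs 'v' !=
  Pos 4: 't' vs 'y' !=
Hamming distance = 5


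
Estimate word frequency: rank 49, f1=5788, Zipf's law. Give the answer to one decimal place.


Zipf's law: f(r) = f(1) / r
f(1) = 5788
f(49) = 5788 / 49
= 118.1 occurrences


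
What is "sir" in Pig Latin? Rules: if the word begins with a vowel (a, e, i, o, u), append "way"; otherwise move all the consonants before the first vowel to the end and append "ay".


Word: "sir"
Starts with consonant(s) → move to end, add 'ay'
Consonant cluster: "s"
Pig Latin = "irsay"


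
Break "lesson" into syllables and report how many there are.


Word: "lesson"
Syllable breakdown: les | son
Counting: 2 parts
= 2 syllables


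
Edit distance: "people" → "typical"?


Word 1: "people" (length 6)
Word 2: "typical" (length 7)
One optimal edit sequence (insert/delete/substitute each cost 1):
  1. insert 't'  (+1)
  2. insert 'y'  (+1)
  3. keep 'p'
  4. substitute 'e' -> 'i'  (+1)
  5. substitute 'o' -> 'c'  (+1)
  6. substitute 'p' -> 'a'  (+1)
  7. keep 'l'
  8. delete 'e'  (+1)
Total edit operations: 6
Edit distance = 6


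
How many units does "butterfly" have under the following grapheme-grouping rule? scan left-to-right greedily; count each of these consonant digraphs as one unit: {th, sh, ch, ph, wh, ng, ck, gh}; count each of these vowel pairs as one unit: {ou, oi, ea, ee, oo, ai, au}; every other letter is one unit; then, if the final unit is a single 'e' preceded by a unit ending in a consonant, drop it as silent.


Word: "butterfly" (9 letters)
Left-to-right scan:
  (1) 'b' (letter)
  (2) 'u' (letter)
  (3) 't' (letter)
  (4) 't' (letter)
  (5) 'e' (letter)
  (6) 'r' (letter)
  (7) 'f' (letter)
  (8) 'l' (letter)
  (9) 'y' (letter)
Units from scan: 9
Sound units = 9 units


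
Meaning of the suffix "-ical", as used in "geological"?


Suffix: -ical
Example: geological = geology + -ical, with a spelling change
Meaning = relating to


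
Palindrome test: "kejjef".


Word: "kejjef"
Reversed: "fejjek"
Forward == Backward? kejjef != fejjek
Palindrome = No


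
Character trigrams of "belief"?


Word: "belief" (length 6)
Number of trigrams = 6 - 3 + 1 = 4
  Position 0: "bel"
  Position 1: "eli"
  Position 2: "lie"
  Position 3: "ief"
Trigrams = "bel", "eli", "lie", "ief"


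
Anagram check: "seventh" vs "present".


Word 1: "seventh" → sorted: eehnstv
Word 2: "present" → sorted: eenprst
Same letters? eehnstv != eenprst
Anagram = No


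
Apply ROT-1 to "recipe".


Word: "recipe"
Shift: 1
Each letter → (letter + shift) mod 26:
  'r' (17) + 1 = 18 → 's'
  'e' (4) + 1 = 5 → 'f'
  'c' (2) + 1 = 3 → 'd'
  'i' (8) + 1 = 9 → 'j'
  'p' (15) + 1 = 16 → 'q'
  'e' (4) + 1 = 5 → 'f'
Result = "sfdjqf"


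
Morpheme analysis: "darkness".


Word: "darkness"
Morphemes: dark + -ness
Each morpheme carries meaning
= 2 morphemes


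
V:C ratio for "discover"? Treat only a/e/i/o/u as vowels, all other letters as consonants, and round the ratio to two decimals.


Word: "discover"
Vowels (a,e,i,o,u): 3
Consonants: 5
Ratio = 3/5
= 0.60


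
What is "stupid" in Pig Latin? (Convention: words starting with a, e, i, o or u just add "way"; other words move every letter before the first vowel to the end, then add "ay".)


Word: "stupid"
Starts with consonant(s) → move to end, add 'ay'
Consonant cluster: "st"
Pig Latin = "upidstay"


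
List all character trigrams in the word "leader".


Word: "leader" (length 6)
Number of trigrams = 6 - 3 + 1 = 4
  Position 0: "lea"
  Position 1: "ead"
  Position 2: "ade"
  Position 3: "der"
Trigrams = "lea", "ead", "ade", "der"


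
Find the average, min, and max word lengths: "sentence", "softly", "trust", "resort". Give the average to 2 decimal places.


Lengths: "sentence"=8, "softly"=6, "trust"=5, "resort"=6
Sum = 25, Count = 4
Average = 25/4 = 6.25
= avg=6.25, min=5, max=8


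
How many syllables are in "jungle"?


Word: "jungle"
Syllable breakdown: jun / gle
Counting: 2 parts
= 2 syllables


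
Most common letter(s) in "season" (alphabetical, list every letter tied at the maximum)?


Word: "season"
Letter counts:
  'a': 1
  'e': 1
  'n': 1
  'o': 1
  's': 2
Maximum count = 2
Most frequent = 's' (2 times each)


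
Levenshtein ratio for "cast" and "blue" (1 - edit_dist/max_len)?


Word 1: "cast" (length 4)
Word 2: "blue" (length 4)
One optimal edit sequence:
  1. substitute 'c' -> 'b'  (+1)
  2. substitute 'a' -> 'l'  (+1)
  3. substitute 's' -> 'u'  (+1)
  4. substitute 't' -> 'e'  (+1)
Edit distance = 4
Max length = max(4, 4) = 4
Similarity = 1 - 4/4
= 0.0000


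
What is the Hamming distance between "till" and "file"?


Comparing character by character (same length = 4):
  Pos 0: 't' vs 'f' !=
  Pos 1: 'i' vs 'i' =
  Pos 2: 'l' vs 'l' =
  Pos 3: 'l' vs 'e' !=
Hamming distance = 2


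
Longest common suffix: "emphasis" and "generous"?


Word 1: "emphasis"
Word 2: "generous"
Comparing from end:
  Pos -1: 's' == 's'
  Pos -2: 'i' != 'u' (stop)
LCS = "s" (length 1)


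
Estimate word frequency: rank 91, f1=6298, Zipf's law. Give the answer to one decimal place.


Zipf's law: f(r) = f(1) / r
f(1) = 6298
f(91) = 6298 / 91
= 69.2 occurrences


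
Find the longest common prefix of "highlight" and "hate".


Word 1: "highlight"
Word 2: "hate"
Comparing from start:
  Pos 0: 'h' == 'h'
  Pos 1: 'i' != 'a' (stop)
LCP = "h" (length 1)


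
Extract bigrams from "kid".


Word: "kid" (length 3)
Number of bigrams = 3 - 2 + 1 = 2
  Position 0: "ki"
  Position 1: "id"
Bigrams = "ki", "id"


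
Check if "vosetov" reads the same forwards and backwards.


Word: "vosetov"
Reversed: "votesov"
Forward == Backward? vosetov != votesov
Palindrome = No


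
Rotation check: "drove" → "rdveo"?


Word: "drove", Candidate: "rdveo"
Method: check if candidate is substring of word+word
"drovedrove" contains "rdveo"? No
Is rotation = No


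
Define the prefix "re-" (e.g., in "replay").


Prefix: re-
As in: replay -> re- + play
Meaning = again


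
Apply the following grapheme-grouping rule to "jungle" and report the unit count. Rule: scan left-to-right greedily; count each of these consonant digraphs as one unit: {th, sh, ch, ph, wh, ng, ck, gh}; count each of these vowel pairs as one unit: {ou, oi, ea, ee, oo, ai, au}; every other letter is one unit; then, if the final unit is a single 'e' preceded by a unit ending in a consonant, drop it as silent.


Word: "jungle" (6 letters)
Left-to-right scan:
  1. 'j' (letter)
  2. 'u' (letter)
  3. 'ng' (digraph)
  4. 'l' (letter)
  5. 'e' (letter)
Units from scan: 5
Final unit is 'e' after a consonant -> drop as silent (-1)
Sound units = 4 units


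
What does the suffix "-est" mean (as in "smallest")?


Suffix: -est
As in: smallest -> small + -est
Meaning = most


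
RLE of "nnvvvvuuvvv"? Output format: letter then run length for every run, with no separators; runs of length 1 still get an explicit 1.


String: "nnvvvvuuvvv"
Scanning for consecutive runs:
  'n' x 2
  'v' x 4
  'u' x 2
  'v' x 3
RLE = "n2v4u2v3"


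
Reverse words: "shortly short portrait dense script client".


Original: "shortly short portrait dense script client"
Words (1..n): shortly | short | portrait | dense | script | client
Reversed (n..1): client | script | dense | portrait | short | shortly
Result = "client script dense portrait short shortly"


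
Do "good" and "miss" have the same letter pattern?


Pattern of "good": [0, 1, 1, 2]
Pattern of "miss": [0, 1, 2, 2]
Patterns do not match
Same pattern = No


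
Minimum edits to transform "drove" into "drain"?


Word 1: "drove" (length 5)
Word 2: "drain" (length 5)
One optimal edit sequence (insert/delete/substitute each cost 1):
  1. keep 'd'
  2. keep 'r'
  3. substitute 'o' -> 'a'  (+1)
  4. substitute 'v' -> 'i'  (+1)
  5. substitute 'e' -> 'n'  (+1)
Total edit operations: 3
Edit distance = 3


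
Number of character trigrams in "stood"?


Word: "stood" (length 5)
Number of 3-grams = length - 3 + 1 = 5 - 3 + 1
= 3


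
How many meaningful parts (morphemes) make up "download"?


Word: "download"
Morphemes: down- / load
Each morpheme carries meaning
= 2 morphemes


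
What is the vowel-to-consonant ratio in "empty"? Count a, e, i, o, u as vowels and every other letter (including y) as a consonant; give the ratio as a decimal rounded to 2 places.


Word: "empty"
Vowels (a,e,i,o,u): 1
Consonants: 4
Ratio = 1/4
= 0.25


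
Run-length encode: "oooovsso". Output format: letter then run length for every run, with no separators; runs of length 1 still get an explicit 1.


String: "oooovsso"
Scanning for consecutive runs:
  'o' x 4
  'v' x 1
  's' x 2
  'o' x 1
RLE = "o4v1s2o1"


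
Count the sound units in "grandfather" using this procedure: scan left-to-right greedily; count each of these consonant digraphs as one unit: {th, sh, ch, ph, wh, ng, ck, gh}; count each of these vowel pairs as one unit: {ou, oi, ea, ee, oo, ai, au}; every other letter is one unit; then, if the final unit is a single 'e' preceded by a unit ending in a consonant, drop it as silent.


Word: "grandfather" (11 letters)
Left-to-right scan:
  (1) 'g' (letter)
  (2) 'r' (letter)
  (3) 'a' (letter)
  (4) 'n' (letter)
  (5) 'd' (letter)
  (6) 'f' (letter)
  (7) 'a' (letter)
  (8) 'th' (digraph)
  (9) 'e' (letter)
  (10) 'r' (letter)
Units from scan: 10
Sound units = 10 units


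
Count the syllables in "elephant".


Word: "elephant"
Syllable breakdown: el / e / phant
Counting: 3 parts
= 3 syllables


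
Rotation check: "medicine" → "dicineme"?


Word: "medicine", Candidate: "dicineme"
Method: check if candidate is substring of word+word
"medicinemedicine" contains "dicineme"? Yes
Is rotation = Yes


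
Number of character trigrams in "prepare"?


Word: "prepare" (length 7)
Number of 3-grams = length - 3 + 1 = 7 - 3 + 1
= 5


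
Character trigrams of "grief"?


Word: "grief" (length 5)
Number of trigrams = 5 - 3 + 1 = 3
  Position 0: "gri"
  Position 1: "rie"
  Position 2: "ief"
Trigrams = "gri", "rie", "ief"


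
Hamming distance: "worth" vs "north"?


Comparing character by character (same length = 5):
  Pos 0: 'w' vs 'n' !=
  Pos 1: 'o' vs 'o' =
  Pos 2: 'r' vs 'r' =
  Pos 3: 't' vs 't' =
  Pos 4: 'h' vs 'h' =
Hamming distance = 1


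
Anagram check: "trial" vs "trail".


Word 1: "trial" → sorted: ailrt
Word 2: "trail" → sorted: ailrt
Same letters? ailrt == ailrt
Anagram = Yes


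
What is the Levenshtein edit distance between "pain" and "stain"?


Word 1: "pain" (length 4)
Word 2: "stain" (length 5)
One optimal edit sequence (insert/delete/substitute each cost 1):
  1. insert 's'  (+1)
  2. substitute 'p' -> 't'  (+1)
  3. keep 'a'
  4. keep 'i'
  5. keep 'n'
Total edit operations: 2
Edit distance = 2


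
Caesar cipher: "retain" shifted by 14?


Word: "retain"
Shift: 14
Each letter → (letter + shift) mod 26:
  'r' (17) + 14 = 5 → 'f'
  'e' (4) + 14 = 18 → 's'
  't' (19) + 14 = 7 → 'h'
  'a' (0) + 14 = 14 → 'o'
  'i' (8) + 14 = 22 → 'w'
  'n' (13) + 14 = 1 → 'b'
Result = "fshowb"


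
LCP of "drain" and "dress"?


Word 1: "drain"
Word 2: "dress"
Comparing from start:
  Pos 0: 'd' == 'd'
  Pos 1: 'r' == 'r'
  Pos 2: 'a' != 'e' (stop)
LCP = "dr" (length 2)


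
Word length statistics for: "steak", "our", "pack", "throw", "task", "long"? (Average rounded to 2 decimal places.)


Lengths: "steak"=5, "our"=3, "pack"=4, "throw"=5, "task"=4, "long"=4
Sum = 25, Count = 6
Average = 25/6 = 4.17
= avg=4.17, min=3, max=5


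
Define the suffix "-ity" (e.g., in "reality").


Suffix: -ity
As in: reality -> real + -ity
Meaning = quality of


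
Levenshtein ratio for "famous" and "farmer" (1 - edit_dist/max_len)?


Word 1: "famous" (length 6)
Word 2: "farmer" (length 6)
One optimal edit sequence:
  1. keep 'f'
  2. keep 'a'
  3. substitute 'm' -> 'r'  (+1)
  4. substitute 'o' -> 'm'  (+1)
  5. substitute 'u' -> 'e'  (+1)
  6. substitute 's' -> 'r'  (+1)
Edit distance = 4
Max length = max(6, 6) = 6
Similarity = 1 - 4/6
= 0.3333


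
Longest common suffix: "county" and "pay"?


Word 1: "county"
Word 2: "pay"
Comparing from end:
  Pos -1: 'y' == 'y'
  Pos -2: 't' != 'a' (stop)
LCS = "y" (length 1)


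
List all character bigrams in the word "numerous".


Word: "numerous" (length 8)
Number of bigrams = 8 - 2 + 1 = 7
  Position 0: "nu"
  Position 1: "um"
  Position 2: "me"
  Position 3: "er"
  Position 4: "ro"
  Position 5: "ou"
  Position 6: "us"
Bigrams = "nu", "um", "me", "er", "ro", "ou", "us"


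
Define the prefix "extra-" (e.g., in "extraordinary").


Prefix: extra-
As in: extraordinary -> extra- + ordinary
Meaning = beyond


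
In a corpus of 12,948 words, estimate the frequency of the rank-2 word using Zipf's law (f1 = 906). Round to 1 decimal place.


Zipf's law: f(r) = f(1) / r
f(1) = 906
f(2) = 906 / 2
= 453.0 occurrences


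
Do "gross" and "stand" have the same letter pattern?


Pattern of "gross": [0, 1, 2, 3, 3]
Pattern of "stand": [0, 1, 2, 3, 4]
Patterns do not match
Same pattern = No


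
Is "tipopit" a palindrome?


Word: "tipopit"
Reversed: "tipopit"
Forward == Backward? tipopit == tipopit
Palindrome = Yes


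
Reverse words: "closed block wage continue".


Original: "closed block wage continue"
Words (1..n): closed | block | wage | continue
Reversed (n..1): continue | wage | block | closed
Result = "continue wage block closed"


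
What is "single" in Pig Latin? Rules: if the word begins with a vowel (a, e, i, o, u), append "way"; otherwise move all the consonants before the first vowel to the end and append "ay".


Word: "single"
Starts with consonant(s) → move to end, add 'ay'
Consonant cluster: "s"
Pig Latin = "inglesay"


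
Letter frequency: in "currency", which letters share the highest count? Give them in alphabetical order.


Word: "currency"
Letter counts:
  'c': 2
  'e': 1
  'n': 1
  'r': 2
  'u': 1
  'y': 1
Maximum count = 2
Most frequent = 'c', 'r' (2 times each)


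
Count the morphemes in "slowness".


Word: "slowness"
Morphemes: slow | -ness
Each morpheme carries meaning
= 2 morphemes


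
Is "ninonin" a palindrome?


Word: "ninonin"
Reversed: "ninonin"
Forward == Backward? ninonin == ninonin
Palindrome = Yes


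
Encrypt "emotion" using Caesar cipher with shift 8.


Word: "emotion"
Shift: 8
Each letter → (letter + shift) mod 26:
  'e' (4) + 8 = 12 → 'm'
  'm' (12) + 8 = 20 → 'u'
  'o' (14) + 8 = 22 → 'w'
  't' (19) + 8 = 1 → 'b'
  'i' (8) + 8 = 16 → 'q'
  'o' (14) + 8 = 22 → 'w'
  'n' (13) + 8 = 21 → 'v'
Result = "muwbqwv"


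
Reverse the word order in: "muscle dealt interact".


Original: "muscle dealt interact"
Words (1..n): muscle | dealt | interact
Reversed (n..1): interact | dealt | muscle
Result = "interact dealt muscle"


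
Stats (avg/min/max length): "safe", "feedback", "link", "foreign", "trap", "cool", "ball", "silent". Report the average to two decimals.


Lengths: "safe"=4, "feedback"=8, "link"=4, "foreign"=7, "trap"=4, "cool"=4, "ball"=4, "silent"=6
Sum = 41, Count = 8
Average = 41/8 = 5.13
= avg=5.13, min=4, max=8


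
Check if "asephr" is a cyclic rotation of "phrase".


Word: "phrase", Candidate: "asephr"
Method: check if candidate is substring of word+word
"phrasephrase" contains "asephr"? Yes
Is rotation = Yes


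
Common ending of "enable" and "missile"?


Word 1: "enable"
Word 2: "missile"
Comparing from end:
  Pos -1: 'e' == 'e'
  Pos -2: 'l' == 'l'
  Pos -3: 'b' != 'i' (stop)
LCS = "le" (length 2)


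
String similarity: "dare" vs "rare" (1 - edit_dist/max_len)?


Word 1: "dare" (length 4)
Word 2: "rare" (length 4)
One optimal edit sequence:
  1. substitute 'd' -> 'r'  (+1)
  2. keep 'a'
  3. keep 'r'
  4. keep 'e'
Edit distance = 1
Max length = max(4, 4) = 4
Similarity = 1 - 1/4
= 0.7500


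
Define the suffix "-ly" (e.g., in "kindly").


Suffix: -ly
Example: kindly (kind + -ly)
Meaning = in a manner


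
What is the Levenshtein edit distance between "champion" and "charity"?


Word 1: "champion" (length 8)
Word 2: "charity" (length 7)
One optimal edit sequence (insert/delete/substitute each cost 1):
  1. keep 'c'
  2. keep 'h'
  3. keep 'a'
  4. delete 'm'  (+1)
  5. substitute 'p' -> 'r'  (+1)
  6. keep 'i'
  7. substitute 'o' -> 't'  (+1)
  8. substitute 'n' -> 'y'  (+1)
Total edit operations: 4
Edit distance = 4


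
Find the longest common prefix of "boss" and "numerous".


Word 1: "boss"
Word 2: "numerous"
Comparing from start:
  Pos 0: 'b' != 'n' (stop)
LCP = "" (length 0)


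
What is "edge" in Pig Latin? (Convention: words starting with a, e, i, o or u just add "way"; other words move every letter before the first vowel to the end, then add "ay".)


Word: "edge"
Starts with vowel → add 'way'
Pig Latin = "edgeway"


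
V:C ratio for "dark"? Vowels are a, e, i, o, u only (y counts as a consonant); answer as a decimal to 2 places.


Word: "dark"
Vowels (a,e,i,o,u): 1
Consonants: 3
Ratio = 1/3
= 0.33


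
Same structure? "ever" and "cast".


Pattern of "ever": [0, 1, 0, 2]
Pattern of "cast": [0, 1, 2, 3]
Patterns do not match
Same pattern = No


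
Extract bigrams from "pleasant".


Word: "pleasant" (length 8)
Number of bigrams = 8 - 2 + 1 = 7
  Position 0: "pl"
  Position 1: "le"
  Position 2: "ea"
  Position 3: "as"
  Position 4: "sa"
  Position 5: "an"
  Position 6: "nt"
Bigrams = "pl", "le", "ea", "as", "sa", "an", "nt"


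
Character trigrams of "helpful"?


Word: "helpful" (length 7)
Number of trigrams = 7 - 3 + 1 = 5
  Position 0: "hel"
  Position 1: "elp"
  Position 2: "lpf"
  Position 3: "pfu"
  Position 4: "ful"
Trigrams = "hel", "elp", "lpf", "pfu", "ful"


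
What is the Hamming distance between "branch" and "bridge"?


Comparing character by character (same length = 6):
  Pos 0: 'b' vs 'b' =
  Pos 1: 'r' vs 'r' =
  Pos 2: 'a' vs 'i' !=
  Pos 3: 'n' vs 'd' !=
  Pos 4: 'c' vs 'g' !=
  Pos 5: 'h' vs 'e' !=
Hamming distance = 4


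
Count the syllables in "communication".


Word: "communication"
Syllable breakdown: com · mu · ni · ca · tion
Counting: 5 parts
= 5 syllables


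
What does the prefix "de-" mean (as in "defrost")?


Prefix: de-
Example: defrost = de- + frost
Meaning = remove / reverse


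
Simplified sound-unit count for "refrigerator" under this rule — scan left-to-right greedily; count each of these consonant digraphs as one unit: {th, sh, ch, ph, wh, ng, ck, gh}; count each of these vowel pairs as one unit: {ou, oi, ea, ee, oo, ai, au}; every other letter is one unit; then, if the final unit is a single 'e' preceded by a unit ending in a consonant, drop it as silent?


Word: "refrigerator" (12 letters)
Left-to-right scan:
  (1) 'r' (letter)
  (2) 'e' (letter)
  (3) 'f' (letter)
  (4) 'r' (letter)
  (5) 'i' (letter)
  (6) 'g' (letter)
  (7) 'e' (letter)
  (8) 'r' (letter)
  (9) 'a' (letter)
  (10) 't' (letter)
  (11) 'o' (letter)
  (12) 'r' (letter)
Units from scan: 12
Sound units = 12 units


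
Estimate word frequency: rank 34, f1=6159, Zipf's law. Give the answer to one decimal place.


Zipf's law: f(r) = f(1) / r
f(1) = 6159
f(34) = 6159 / 34
= 181.1 occurrences


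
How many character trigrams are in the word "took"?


Word: "took" (length 4)
Number of 3-grams = length - 3 + 1 = 4 - 3 + 1
= 2


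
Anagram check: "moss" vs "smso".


Word 1: "moss" → sorted: moss
Word 2: "smso" → sorted: moss
Same letters? moss == moss
Anagram = Yes


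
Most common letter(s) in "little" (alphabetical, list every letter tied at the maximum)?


Word: "little"
Letter counts:
  'e': 1
  'i': 1
  'l': 2
  't': 2
Maximum count = 2
Most frequent = 'l', 't' (2 times each)


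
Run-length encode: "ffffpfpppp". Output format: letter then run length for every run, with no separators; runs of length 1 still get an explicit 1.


String: "ffffpfpppp"
Scanning for consecutive runs:
  'f' x 4
  'p' x 1
  'f' x 1
  'p' x 4
RLE = "f4p1f1p4"


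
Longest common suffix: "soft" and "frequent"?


Word 1: "soft"
Word 2: "frequent"
Comparing from end:
  Pos -1: 't' == 't'
  Pos -2: 'f' != 'n' (stop)
LCS = "t" (length 1)


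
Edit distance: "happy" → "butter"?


Word 1: "happy" (length 5)
Word 2: "butter" (length 6)
One optimal edit sequence (insert/delete/substitute each cost 1):
  1. insert 'b'  (+1)
  2. substitute 'h' -> 'u'  (+1)
  3. substitute 'a' -> 't'  (+1)
  4. substitute 'p' -> 't'  (+1)
  5. substitute 'p' -> 'e'  (+1)
  6. substitute 'y' -> 'r'  (+1)
Total edit operations: 6
Edit distance = 6


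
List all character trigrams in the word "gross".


Word: "gross" (length 5)
Number of trigrams = 5 - 3 + 1 = 3
  Position 0: "gro"
  Position 1: "ros"
  Position 2: "oss"
Trigrams = "gro", "ros", "oss"


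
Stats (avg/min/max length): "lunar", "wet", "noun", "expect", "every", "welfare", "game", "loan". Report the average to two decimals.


Lengths: "lunar"=5, "wet"=3, "noun"=4, "expect"=6, "every"=5, "welfare"=7, "game"=4, "loan"=4
Sum = 38, Count = 8
Average = 38/8 = 4.75
= avg=4.75, min=3, max=7


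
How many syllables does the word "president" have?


Word: "president"
Syllable breakdown: pres · i · dent
Counting: 3 parts
= 3 syllables


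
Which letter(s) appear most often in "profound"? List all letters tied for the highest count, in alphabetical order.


Word: "profound"
Letter counts:
  'd': 1
  'f': 1
  'n': 1
  'o': 2
  'p': 1
  'r': 1
  'u': 1
Maximum count = 2
Most frequent = 'o' (2 times each)


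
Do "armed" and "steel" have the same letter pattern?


Pattern of "armed": [0, 1, 2, 3, 4]
Pattern of "steel": [0, 1, 2, 2, 3]
Patterns do not match
Same pattern = No


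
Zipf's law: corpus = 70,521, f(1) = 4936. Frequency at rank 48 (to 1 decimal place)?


Zipf's law: f(r) = f(1) / r
f(1) = 4936
f(48) = 4936 / 48
= 102.8 occurrences


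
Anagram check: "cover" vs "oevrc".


Word 1: "cover" → sorted: ceorv
Word 2: "oevrc" → sorted: ceorv
Same letters? ceorv == ceorv
Anagram = Yes


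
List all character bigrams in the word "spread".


Word: "spread" (length 6)
Number of bigrams = 6 - 2 + 1 = 5
  Position 0: "sp"
  Position 1: "pr"
  Position 2: "re"
  Position 3: "ea"
  Position 4: "ad"
Bigrams = "sp", "pr", "re", "ea", "ad"


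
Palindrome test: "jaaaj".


Word: "jaaaj"
Reversed: "jaaaj"
Forward == Backward? jaaaj == jaaaj
Palindrome = Yes


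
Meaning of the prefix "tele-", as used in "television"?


Prefix: tele-
Example: television = tele- + vision
Meaning = distant


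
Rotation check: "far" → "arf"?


Word: "far", Candidate: "arf"
Method: check if candidate is substring of word+word
"farfar" contains "arf"? Yes
Is rotation = Yes


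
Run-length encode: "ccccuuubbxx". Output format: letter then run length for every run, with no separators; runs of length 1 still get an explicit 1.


String: "ccccuuubbxx"
Scanning for consecutive runs:
  'c' x 4
  'u' x 3
  'b' x 2
  'x' x 2
RLE = "c4u3b2x2"


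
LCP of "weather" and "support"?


Word 1: "weather"
Word 2: "support"
Comparing from start:
  Pos 0: 'w' != 's' (stop)
LCP = "" (length 0)


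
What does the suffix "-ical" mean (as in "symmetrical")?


Suffix: -ical
As in: symmetrical -> symmetry + -ical, with a spelling change
Meaning = relating to


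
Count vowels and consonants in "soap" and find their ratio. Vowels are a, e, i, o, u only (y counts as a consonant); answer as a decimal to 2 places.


Word: "soap"
Vowels (a,e,i,o,u): 2
Consonants: 2
Ratio = 2/2
= 1.00


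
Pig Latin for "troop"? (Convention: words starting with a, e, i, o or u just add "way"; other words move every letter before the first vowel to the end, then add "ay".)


Word: "troop"
Starts with consonant(s) → move to end, add 'ay'
Consonant cluster: "tr"
Pig Latin = "ooptray"


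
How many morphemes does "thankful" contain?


Word: "thankful"
Morphemes: thank + -ful
Each morpheme carries meaning
= 2 morphemes


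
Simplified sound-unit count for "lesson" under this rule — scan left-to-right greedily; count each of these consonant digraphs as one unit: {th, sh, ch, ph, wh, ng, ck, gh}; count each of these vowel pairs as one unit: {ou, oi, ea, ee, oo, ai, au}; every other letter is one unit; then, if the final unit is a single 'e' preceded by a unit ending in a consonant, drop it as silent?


Word: "lesson" (6 letters)
Left-to-right scan:
  (1) 'l' (letter)
  (2) 'e' (letter)
  (3) 's' (letter)
  (4) 's' (letter)
  (5) 'o' (letter)
  (6) 'n' (letter)
Units from scan: 6
Sound units = 6 units


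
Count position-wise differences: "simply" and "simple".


Comparing character by character (same length = 6):
  Pos 0: 's' vs 's' =
  Pos 1: 'i' vs 'i' =
  Pos 2: 'm' vs 'm' =
  Pos 3: 'p' vs 'p' =
  Pos 4: 'l' vs 'l' =
  Pos 5: 'y' vs 'e' !=
Hamming distance = 1


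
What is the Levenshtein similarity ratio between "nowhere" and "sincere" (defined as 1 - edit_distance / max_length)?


Word 1: "nowhere" (length 7)
Word 2: "sincere" (length 7)
One optimal edit sequence:
  1. substitute 'n' -> 's'  (+1)
  2. substitute 'o' -> 'i'  (+1)
  3. substitute 'w' -> 'n'  (+1)
  4. substitute 'h' -> 'c'  (+1)
  5. keep 'e'
  6. keep 'r'
  7. keep 'e'
Edit distance = 4
Max length = max(7, 7) = 7
Similarity = 1 - 4/7
= 0.4286


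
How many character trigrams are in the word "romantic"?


Word: "romantic" (length 8)
Number of 3-grams = length - 3 + 1 = 8 - 3 + 1
= 6


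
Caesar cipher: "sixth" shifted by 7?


Word: "sixth"
Shift: 7
Each letter → (letter + shift) mod 26:
  's' (18) + 7 = 25 → 'z'
  'i' (8) + 7 = 15 → 'p'
  'x' (23) + 7 = 4 → 'e'
  't' (19) + 7 = 0 → 'a'
  'h' (7) + 7 = 14 → 'o'
Result = "zpeao"


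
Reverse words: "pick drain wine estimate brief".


Original: "pick drain wine estimate brief"
Words (1..n): pick | drain | wine | estimate | brief
Reversed (n..1): brief | estimate | wine | drain | pick
Result = "brief estimate wine drain pick"


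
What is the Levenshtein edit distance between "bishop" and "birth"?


Word 1: "bishop" (length 6)
Word 2: "birth" (length 5)
One optimal edit sequence (insert/delete/substitute each cost 1):
  1. keep 'b'
  2. keep 'i'
  3. delete 's'  (+1)
  4. substitute 'h' -> 'r'  (+1)
  5. substitute 'o' -> 't'  (+1)
  6. substitute 'p' -> 'h'  (+1)
Total edit operations: 4
Edit distance = 4


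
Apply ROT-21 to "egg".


Word: "egg"
Shift: 21
Each letter → (letter + shift) mod 26:
  'e' (4) + 21 = 25 → 'z'
  'g' (6) + 21 = 1 → 'b'
  'g' (6) + 21 = 1 → 'b'
Result = "zbb"


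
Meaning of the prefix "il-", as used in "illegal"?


Prefix: il-
As in: illegal -> il- + legal
Meaning = not


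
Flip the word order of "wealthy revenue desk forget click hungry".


Original: "wealthy revenue desk forget click hungry"
Words (1..n): wealthy | revenue | desk | forget | click | hungry
Reversed (n..1): hungry | click | forget | desk | revenue | wealthy
Result = "hungry click forget desk revenue wealthy"


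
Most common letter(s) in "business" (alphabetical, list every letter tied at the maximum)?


Word: "business"
Letter counts:
  'b': 1
  'e': 1
  'i': 1
  'n': 1
  's': 3
  'u': 1
Maximum count = 3
Most frequent = 's' (3 times each)


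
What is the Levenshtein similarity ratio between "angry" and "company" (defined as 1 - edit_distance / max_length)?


Word 1: "angry" (length 5)
Word 2: "company" (length 7)
One optimal edit sequence:
  1. insert 'c'  (+1)
  2. insert 'o'  (+1)
  3. substitute 'a' -> 'm'  (+1)
  4. substitute 'n' -> 'p'  (+1)
  5. substitute 'g' -> 'a'  (+1)
  6. substitute 'r' -> 'n'  (+1)
  7. keep 'y'
Edit distance = 6
Max length = max(5, 7) = 7
Similarity = 1 - 6/7
= 0.1429


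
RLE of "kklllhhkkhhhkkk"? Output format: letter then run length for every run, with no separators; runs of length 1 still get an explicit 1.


String: "kklllhhkkhhhkkk"
Scanning for consecutive runs:
  'k' x 2
  'l' x 3
  'h' x 2
  'k' x 2
  'h' x 3
  'k' x 3
RLE = "k2l3h2k2h3k3"


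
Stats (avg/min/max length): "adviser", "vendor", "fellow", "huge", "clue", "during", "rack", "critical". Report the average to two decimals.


Lengths: "adviser"=7, "vendor"=6, "fellow"=6, "huge"=4, "clue"=4, "during"=6, "rack"=4, "critical"=8
Sum = 45, Count = 8
Average = 45/8 = 5.63
= avg=5.63, min=4, max=8
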